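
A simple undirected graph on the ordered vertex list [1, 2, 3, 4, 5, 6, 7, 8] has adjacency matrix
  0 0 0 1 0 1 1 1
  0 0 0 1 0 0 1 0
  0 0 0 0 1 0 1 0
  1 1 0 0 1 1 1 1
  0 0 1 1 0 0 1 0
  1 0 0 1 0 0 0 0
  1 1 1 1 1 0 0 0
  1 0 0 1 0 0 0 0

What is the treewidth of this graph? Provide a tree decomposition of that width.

Treewidth 2.
One such decomposition:
Bags: B1 = {1, 4, 7}  B2 = {2, 4, 7}  B3 = {1, 4, 6}  B4 = {4, 5, 7}  B5 = {3, 5, 7}  B6 = {1, 4, 8}
Tree: B1–B2, B1–B3, B1–B4, B4–B5, B1–B6

Every bag has size at most 3, so the width is 3 − 1 = 2 and tw(G) ≤ 2. Conversely, {3, 5, 7} is a clique of size 3, and the vertices of any clique must share a bag in every tree decomposition; so some bag has ≥ 3 vertices and tw(G) ≥ 2. The upper and lower bounds meet at 2, so that is the treewidth.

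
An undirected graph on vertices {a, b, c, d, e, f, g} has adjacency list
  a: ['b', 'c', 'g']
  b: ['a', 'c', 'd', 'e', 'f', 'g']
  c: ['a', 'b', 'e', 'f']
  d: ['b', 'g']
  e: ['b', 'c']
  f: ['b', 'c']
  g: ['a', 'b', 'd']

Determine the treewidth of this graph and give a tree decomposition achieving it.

The largest bag has 3 vertices, giving width 2; this decomposition certifies tw(G) ≤ 2. For the lower bound, the 3 vertices {b, d, g} are pairwise adjacent, and any tree decomposition puts a clique entirely inside one bag — forcing width ≥ 2. Therefore the treewidth is 2.

Treewidth 2.
One optimal decomposition is:
Bags: B1 = {a, b, c}  B2 = {b, c, e}  B3 = {b, c, f}  B4 = {a, b, g}  B5 = {b, d, g}
Tree: B1–B2, B1–B3, B1–B4, B4–B5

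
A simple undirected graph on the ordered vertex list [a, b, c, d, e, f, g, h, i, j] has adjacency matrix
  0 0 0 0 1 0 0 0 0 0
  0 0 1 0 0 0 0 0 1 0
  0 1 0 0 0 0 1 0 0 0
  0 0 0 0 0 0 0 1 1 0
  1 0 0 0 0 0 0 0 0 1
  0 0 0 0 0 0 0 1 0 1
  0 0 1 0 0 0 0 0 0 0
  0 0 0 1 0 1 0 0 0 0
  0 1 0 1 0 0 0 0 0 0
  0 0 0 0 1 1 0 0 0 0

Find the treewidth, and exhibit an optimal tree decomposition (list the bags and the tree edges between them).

Each bag holds 2 vertices, so the decomposition has width 1, which upper-bounds the treewidth. Any graph with an edge has treewidth ≥ 1, and G has the edge g–c. Hence tw(G) = 1 exactly.

Treewidth 1.
Bags: B1 = {c, g}  B2 = {b, c}  B3 = {b, i}  B4 = {d, i}  B5 = {d, h}  B6 = {f, h}  B7 = {f, j}  B8 = {e, j}  B9 = {a, e}
Tree: B1–B2, B2–B3, B3–B4, B4–B5, B5–B6, B6–B7, B7–B8, B8–B9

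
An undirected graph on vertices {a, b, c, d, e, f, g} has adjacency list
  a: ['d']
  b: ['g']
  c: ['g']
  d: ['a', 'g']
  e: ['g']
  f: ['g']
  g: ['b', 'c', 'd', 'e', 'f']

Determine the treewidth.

1

A width-1 tree decomposition is:
Bags: B1 = {f, g}  B2 = {e, g}  B3 = {c, g}  B4 = {b, g}  B5 = {d, g}  B6 = {a, d}
Tree: B1–B2, B1–B3, B2–B4, B2–B5, B5–B6
Each bag holds 2 vertices, so the decomposition has width 1, which upper-bounds the treewidth. Any graph with an edge has treewidth ≥ 1, and G has the edge f–g. Therefore the treewidth is 1.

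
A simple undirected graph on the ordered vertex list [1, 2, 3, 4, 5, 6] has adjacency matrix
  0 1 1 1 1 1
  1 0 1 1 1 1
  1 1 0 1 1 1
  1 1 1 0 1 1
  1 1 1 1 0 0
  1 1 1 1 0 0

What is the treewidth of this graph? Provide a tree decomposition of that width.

Treewidth 4.
One such decomposition:
Bags: B1 = {1, 2, 3, 4, 6}  B2 = {1, 2, 3, 4, 5}
Tree: B1–B2

Every bag has size at most 5, so the width is 5 − 1 = 4 and tw(G) ≤ 4. For the lower bound, the 5 vertices {1, 2, 3, 4, 5} are pairwise adjacent, and any tree decomposition puts a clique entirely inside one bag — forcing width ≥ 4. Hence tw(G) = 4 exactly.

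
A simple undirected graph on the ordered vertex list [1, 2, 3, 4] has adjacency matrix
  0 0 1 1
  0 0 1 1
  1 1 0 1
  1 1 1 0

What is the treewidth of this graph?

A width-2 tree decomposition is:
Bags: B1 = {1, 3, 4}  B2 = {2, 3, 4}
Tree: B1–B2
Every bag has size at most 3, so the width is 3 − 1 = 2 and tw(G) ≤ 2. On the other hand G contains the 3-clique {1, 3, 4}. A clique must lie in a single bag of any decomposition, so no decomposition can have width below 2. Hence tw(G) = 2 exactly.

2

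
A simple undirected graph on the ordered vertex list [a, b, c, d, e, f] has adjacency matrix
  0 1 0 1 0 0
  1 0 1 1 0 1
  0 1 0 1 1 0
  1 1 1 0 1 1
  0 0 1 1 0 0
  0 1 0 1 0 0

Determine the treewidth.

2

A width-2 tree decomposition is:
Bags: B1 = {b, d, f}  B2 = {b, c, d}  B3 = {c, d, e}  B4 = {a, b, d}
Tree: B1–B2, B2–B3, B2–B4
Each bag holds 3 vertices, so the decomposition has width 2, which upper-bounds the treewidth. For the lower bound, the 3 vertices {c, d, e} are pairwise adjacent, and any tree decomposition puts a clique entirely inside one bag — forcing width ≥ 2. Therefore the treewidth is 2.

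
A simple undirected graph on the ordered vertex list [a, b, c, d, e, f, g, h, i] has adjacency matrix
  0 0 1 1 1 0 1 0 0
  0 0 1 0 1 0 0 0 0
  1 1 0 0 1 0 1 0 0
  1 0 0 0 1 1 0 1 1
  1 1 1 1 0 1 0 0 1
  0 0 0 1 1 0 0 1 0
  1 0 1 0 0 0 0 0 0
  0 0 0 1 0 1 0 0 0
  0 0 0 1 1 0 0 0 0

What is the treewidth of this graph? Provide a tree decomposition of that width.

Every bag has size at most 3, so the width is 3 − 1 = 2 and tw(G) ≤ 2. On the other hand G contains the 3-clique {a, c, g}. A clique must lie in a single bag of any decomposition, so no decomposition can have width below 2. Combining the bounds, tw(G) = 2.

Treewidth 2.
One such decomposition:
Bags: B1 = {a, d, e}  B2 = {a, c, e}  B3 = {a, c, g}  B4 = {d, e, i}  B5 = {d, e, f}  B6 = {d, f, h}  B7 = {b, c, e}
Tree: B1–B2, B2–B3, B1–B4, B4–B5, B5–B6, B2–B7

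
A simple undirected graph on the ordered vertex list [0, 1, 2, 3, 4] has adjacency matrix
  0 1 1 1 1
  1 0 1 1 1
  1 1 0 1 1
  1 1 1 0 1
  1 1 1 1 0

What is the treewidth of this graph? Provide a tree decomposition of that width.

With just one bag of size 5, the width is 5 − 1 = 4, so tw(G) ≤ 4. For the lower bound, the 5 vertices {0, 1, 2, 3, 4} are pairwise adjacent, and any tree decomposition puts a clique entirely inside one bag — forcing width ≥ 4. The upper and lower bounds meet at 4, so that is the treewidth.

Treewidth 4.
One optimal decomposition is:
Bags: B1 = {0, 1, 2, 3, 4}
Tree: (single bag)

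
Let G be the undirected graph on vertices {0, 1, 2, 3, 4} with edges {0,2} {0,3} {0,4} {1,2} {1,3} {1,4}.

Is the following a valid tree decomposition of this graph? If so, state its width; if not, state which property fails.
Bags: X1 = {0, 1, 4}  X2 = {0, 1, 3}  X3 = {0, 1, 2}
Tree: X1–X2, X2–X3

Yes; width 2.

Checking the three conditions: (i) the bags cover all of {0, 1, 2, 3, 4}; (ii) for each edge, some bag contains both endpoints; (iii) the bags containing any fixed vertex form a subtree. All hold, so the decomposition is valid with width 3 − 1 = 2.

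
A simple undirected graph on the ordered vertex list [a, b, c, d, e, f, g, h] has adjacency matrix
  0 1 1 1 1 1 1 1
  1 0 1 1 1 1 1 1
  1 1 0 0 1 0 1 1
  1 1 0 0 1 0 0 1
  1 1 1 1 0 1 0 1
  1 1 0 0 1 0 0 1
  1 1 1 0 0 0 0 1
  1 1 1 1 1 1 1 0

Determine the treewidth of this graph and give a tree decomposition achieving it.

Treewidth 4.
One such decomposition:
Bags: B1 = {a, b, c, e, h}  B2 = {a, b, e, f, h}  B3 = {a, b, d, e, h}  B4 = {a, b, c, g, h}
Tree: B1–B2, B2–B3, B1–B4

Each bag holds 5 vertices, so the decomposition has width 4, which upper-bounds the treewidth. On the other hand G contains the 5-clique {a, b, c, g, h}. A clique must lie in a single bag of any decomposition, so no decomposition can have width below 4. Combining the bounds, tw(G) = 4.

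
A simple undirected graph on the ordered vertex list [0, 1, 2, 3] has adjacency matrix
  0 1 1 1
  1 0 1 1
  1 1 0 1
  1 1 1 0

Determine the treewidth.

3

A width-3 tree decomposition is:
Bags: B1 = {0, 1, 2, 3}
Tree: (single bag)
With just one bag of size 4, the width is 4 − 1 = 3, so tw(G) ≤ 3. For the lower bound, the 4 vertices {0, 1, 2, 3} are pairwise adjacent, and any tree decomposition puts a clique entirely inside one bag — forcing width ≥ 3. Hence tw(G) = 3 exactly.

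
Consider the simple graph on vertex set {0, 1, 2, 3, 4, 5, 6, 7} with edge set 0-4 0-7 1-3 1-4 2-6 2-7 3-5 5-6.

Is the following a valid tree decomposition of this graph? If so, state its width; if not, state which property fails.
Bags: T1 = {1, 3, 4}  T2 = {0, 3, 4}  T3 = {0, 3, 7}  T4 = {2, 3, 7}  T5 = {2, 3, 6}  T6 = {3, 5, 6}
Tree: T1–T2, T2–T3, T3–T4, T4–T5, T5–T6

Yes; width 2.

Every vertex of G appears in some bag (union = {0, 1, 2, 3, 4, 5, 6, 7}); every edge is covered by a bag; and for each vertex v the set of bags containing v is connected in the bag tree. The decomposition is therefore valid. The largest bag has 3 vertices, so the width is 2.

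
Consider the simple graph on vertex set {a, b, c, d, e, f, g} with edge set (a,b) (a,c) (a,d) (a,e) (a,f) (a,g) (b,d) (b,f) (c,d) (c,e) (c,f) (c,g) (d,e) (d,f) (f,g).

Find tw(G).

3

A width-3 tree decomposition is:
Bags: B1 = {a, c, d, f}  B2 = {a, c, d, e}  B3 = {a, b, d, f}  B4 = {a, c, f, g}
Tree: B1–B2, B1–B3, B1–B4
The largest bag has 4 vertices, giving width 3; this decomposition certifies tw(G) ≤ 3. Conversely, {a, c, d, e} is a clique of size 4, and the vertices of any clique must share a bag in every tree decomposition; so some bag has ≥ 4 vertices and tw(G) ≥ 3. The upper and lower bounds meet at 3, so that is the treewidth.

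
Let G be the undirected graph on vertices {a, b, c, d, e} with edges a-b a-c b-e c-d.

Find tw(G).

1

A width-1 tree decomposition is:
Bags: B1 = {c, d}  B2 = {a, c}  B3 = {a, b}  B4 = {b, e}
Tree: B1–B2, B2–B3, B3–B4
Each bag holds 2 vertices, so the decomposition has width 1, which upper-bounds the treewidth. Since G has at least one edge (e.g. d–c), it is not an edgeless graph, so tw(G) ≥ 1. The upper and lower bounds meet at 1, so that is the treewidth.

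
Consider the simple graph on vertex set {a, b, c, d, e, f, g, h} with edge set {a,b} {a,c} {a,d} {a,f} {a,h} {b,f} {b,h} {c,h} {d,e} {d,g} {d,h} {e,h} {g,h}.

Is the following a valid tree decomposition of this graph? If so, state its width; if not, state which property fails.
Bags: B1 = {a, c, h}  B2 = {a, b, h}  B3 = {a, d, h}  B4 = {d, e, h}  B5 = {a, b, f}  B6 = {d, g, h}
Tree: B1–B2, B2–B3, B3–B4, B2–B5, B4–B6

Yes; width 2.

Every vertex of G appears in some bag (union = {a, b, c, d, e, f, g, h}); every edge is covered by a bag; and for each vertex v the set of bags containing v is connected in the bag tree. The decomposition is therefore valid. The largest bag has 3 vertices, so the width is 2.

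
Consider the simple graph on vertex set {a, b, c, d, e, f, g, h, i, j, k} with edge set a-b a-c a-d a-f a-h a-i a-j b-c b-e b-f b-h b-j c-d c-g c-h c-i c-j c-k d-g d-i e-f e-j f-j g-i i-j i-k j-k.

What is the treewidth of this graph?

3

A width-3 tree decomposition is:
Bags: B1 = {a, b, f, j}  B2 = {a, b, c, j}  B3 = {a, b, c, h}  B4 = {a, c, i, j}  B5 = {a, c, d, i}  B6 = {b, e, f, j}  B7 = {c, i, j, k}  B8 = {c, d, g, i}
Tree: B1–B2, B2–B3, B2–B4, B4–B5, B1–B6, B4–B7, B5–B8
The largest bag has 4 vertices, giving width 3; this decomposition certifies tw(G) ≤ 3. Conversely, {b, e, f, j} is a clique of size 4, and the vertices of any clique must share a bag in every tree decomposition; so some bag has ≥ 4 vertices and tw(G) ≥ 3. Therefore the treewidth is 3.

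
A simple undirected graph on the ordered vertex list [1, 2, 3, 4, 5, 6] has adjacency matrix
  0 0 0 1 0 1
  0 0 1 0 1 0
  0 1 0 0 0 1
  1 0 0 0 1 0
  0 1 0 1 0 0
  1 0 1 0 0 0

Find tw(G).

A width-2 tree decomposition is:
Bags: B1 = {1, 4, 5}  B2 = {1, 5, 6}  B3 = {3, 5, 6}  B4 = {2, 3, 5}
Tree: B1–B2, B2–B3, B3–B4
Each bag holds 3 vertices, so the decomposition has width 2, which upper-bounds the treewidth. The edges 5–4–1–6–3–2–5 form a cycle, so G is not a tree and its treewidth is at least 2. Hence tw(G) = 2 exactly.

2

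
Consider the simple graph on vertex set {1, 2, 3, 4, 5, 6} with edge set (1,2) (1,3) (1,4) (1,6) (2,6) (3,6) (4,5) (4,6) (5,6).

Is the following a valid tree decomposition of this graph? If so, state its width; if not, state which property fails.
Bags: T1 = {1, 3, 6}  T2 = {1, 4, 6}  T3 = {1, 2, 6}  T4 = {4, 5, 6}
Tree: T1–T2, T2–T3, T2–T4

Vertex coverage: the bags together contain {1, 2, 3, 4, 5, 6}, the full vertex set. Edge coverage: each edge of G has both endpoints in at least one bag. Running intersection: for every vertex, the bags containing it form a connected subtree. All three properties hold, so this is a valid tree decomposition of width max|bag| − 1 = 2, and hence tw(G) ≤ 2.

Yes; width 2.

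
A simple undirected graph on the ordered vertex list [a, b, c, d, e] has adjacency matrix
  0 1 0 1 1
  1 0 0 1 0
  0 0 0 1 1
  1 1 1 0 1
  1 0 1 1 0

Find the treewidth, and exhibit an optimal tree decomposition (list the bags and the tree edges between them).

Each bag holds 3 vertices, so the decomposition has width 2, which upper-bounds the treewidth. Conversely, {c, d, e} is a clique of size 3, and the vertices of any clique must share a bag in every tree decomposition; so some bag has ≥ 3 vertices and tw(G) ≥ 2. Combining the bounds, tw(G) = 2.

Treewidth 2.
One optimal decomposition is:
Bags: B1 = {a, d, e}  B2 = {c, d, e}  B3 = {a, b, d}
Tree: B1–B2, B1–B3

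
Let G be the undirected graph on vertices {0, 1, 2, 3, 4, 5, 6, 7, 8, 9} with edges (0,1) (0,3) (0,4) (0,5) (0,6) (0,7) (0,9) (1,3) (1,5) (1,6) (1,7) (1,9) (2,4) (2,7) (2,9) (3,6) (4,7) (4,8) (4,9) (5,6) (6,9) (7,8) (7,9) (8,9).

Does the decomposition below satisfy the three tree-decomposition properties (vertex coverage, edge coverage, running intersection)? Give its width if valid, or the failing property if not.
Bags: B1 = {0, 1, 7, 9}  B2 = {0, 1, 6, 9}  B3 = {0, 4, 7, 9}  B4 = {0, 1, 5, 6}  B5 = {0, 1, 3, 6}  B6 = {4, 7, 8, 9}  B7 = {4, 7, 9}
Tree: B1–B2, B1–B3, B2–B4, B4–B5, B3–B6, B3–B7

A tree decomposition must satisfy three properties: every vertex lies in some bag; for every edge, both endpoints lie together in some bag; and for every vertex, the bags containing it form a connected subtree. Here vertex 2 appears in no bag, so the decomposition is invalid.

No — vertex 2 appears in no bag.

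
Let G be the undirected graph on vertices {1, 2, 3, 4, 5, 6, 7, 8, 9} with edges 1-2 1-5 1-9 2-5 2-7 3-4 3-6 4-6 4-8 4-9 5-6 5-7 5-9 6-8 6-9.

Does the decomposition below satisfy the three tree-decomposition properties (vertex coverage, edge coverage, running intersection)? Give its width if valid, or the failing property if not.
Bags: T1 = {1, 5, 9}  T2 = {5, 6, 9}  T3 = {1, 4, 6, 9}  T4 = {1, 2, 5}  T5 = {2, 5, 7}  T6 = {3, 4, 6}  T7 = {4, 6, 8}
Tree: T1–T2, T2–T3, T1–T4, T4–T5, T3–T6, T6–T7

No — bags containing vertex 1 are not connected in the tree.

A tree decomposition must satisfy three properties: every vertex lies in some bag; for every edge, both endpoints lie together in some bag; and for every vertex, the bags containing it form a connected subtree. Here bags containing vertex 1 are not connected in the tree, so the decomposition is invalid.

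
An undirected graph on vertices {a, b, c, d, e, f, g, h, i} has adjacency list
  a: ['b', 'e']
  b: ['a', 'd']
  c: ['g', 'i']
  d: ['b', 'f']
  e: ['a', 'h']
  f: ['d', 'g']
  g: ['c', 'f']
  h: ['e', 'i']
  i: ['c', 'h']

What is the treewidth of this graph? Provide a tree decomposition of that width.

Treewidth 2.
Bags: B1 = {c, f, g}  B2 = {c, d, f}  B3 = {b, c, d}  B4 = {a, b, c}  B5 = {a, c, e}  B6 = {c, e, h}  B7 = {c, h, i}
Tree: B1–B2, B2–B3, B3–B4, B4–B5, B5–B6, B6–B7

Each bag holds 3 vertices, so the decomposition has width 2, which upper-bounds the treewidth. For the lower bound, G contains the cycle c–g–f–d–b–a–e–h–i–c, so G is not a forest; only forests have treewidth ≤ 1, hence tw(G) ≥ 2. The upper and lower bounds meet at 2, so that is the treewidth.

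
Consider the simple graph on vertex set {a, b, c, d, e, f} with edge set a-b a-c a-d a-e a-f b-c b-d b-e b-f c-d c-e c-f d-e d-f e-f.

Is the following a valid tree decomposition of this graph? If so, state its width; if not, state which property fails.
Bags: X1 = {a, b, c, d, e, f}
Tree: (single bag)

Yes; width 5.

Every vertex of G appears in some bag (union = {a, b, c, d, e, f}); every edge is covered by a bag; and for each vertex v the set of bags containing v is connected in the bag tree. The decomposition is therefore valid. The largest bag has 6 vertices, so the width is 5.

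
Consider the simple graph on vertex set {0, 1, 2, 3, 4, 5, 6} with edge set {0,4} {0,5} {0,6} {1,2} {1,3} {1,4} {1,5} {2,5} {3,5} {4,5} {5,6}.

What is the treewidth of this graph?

A width-2 tree decomposition is:
Bags: B1 = {1, 4, 5}  B2 = {0, 4, 5}  B3 = {0, 5, 6}  B4 = {1, 3, 5}  B5 = {1, 2, 5}
Tree: B1–B2, B2–B3, B1–B4, B4–B5
The largest bag has 3 vertices, giving width 2; this decomposition certifies tw(G) ≤ 2. On the other hand G contains the 3-clique {0, 4, 5}. A clique must lie in a single bag of any decomposition, so no decomposition can have width below 2. The upper and lower bounds meet at 2, so that is the treewidth.

2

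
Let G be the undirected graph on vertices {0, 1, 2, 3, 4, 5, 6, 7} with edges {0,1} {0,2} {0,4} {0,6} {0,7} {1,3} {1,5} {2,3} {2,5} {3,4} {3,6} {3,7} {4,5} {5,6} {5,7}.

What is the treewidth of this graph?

3

A width-3 tree decomposition is:
Bags: B1 = {0, 1, 3, 5}  B2 = {0, 3, 4, 5}  B3 = {0, 3, 5, 6}  B4 = {0, 2, 3, 5}  B5 = {0, 3, 5, 7}
Tree: B1–B2, B2–B3, B3–B4, B4–B5
The largest bag has 4 vertices, giving width 3; this decomposition certifies tw(G) ≤ 3. For the lower bound: the 4 vertex sets {0,1}, {4,5}, {3}, {6} are disjoint, each induces a connected subgraph, and every pair is joined by at least one edge of G. Contracting each set to a single vertex therefore yields K_{4} as a minor, and since treewidth is minor-monotone, tw(G) ≥ tw(K_{4}) = 3. Hence tw(G) = 3 exactly.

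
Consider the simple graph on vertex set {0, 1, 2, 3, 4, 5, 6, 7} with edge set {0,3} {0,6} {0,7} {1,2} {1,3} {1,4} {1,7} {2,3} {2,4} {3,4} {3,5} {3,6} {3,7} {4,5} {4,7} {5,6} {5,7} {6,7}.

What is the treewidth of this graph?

3

A width-3 tree decomposition is:
Bags: B1 = {3, 4, 5, 7}  B2 = {1, 3, 4, 7}  B3 = {3, 5, 6, 7}  B4 = {0, 3, 6, 7}  B5 = {1, 2, 3, 4}
Tree: B1–B2, B1–B3, B3–B4, B2–B5
The largest bag has 4 vertices, giving width 3; this decomposition certifies tw(G) ≤ 3. On the other hand G contains the 4-clique {1, 2, 3, 4}. A clique must lie in a single bag of any decomposition, so no decomposition can have width below 3. Combining the bounds, tw(G) = 3.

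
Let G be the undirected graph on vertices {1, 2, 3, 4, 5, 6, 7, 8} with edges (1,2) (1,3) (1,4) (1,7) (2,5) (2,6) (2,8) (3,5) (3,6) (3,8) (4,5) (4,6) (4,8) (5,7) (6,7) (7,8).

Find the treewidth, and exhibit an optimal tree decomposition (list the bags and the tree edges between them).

Treewidth 4.
Bags: B1 = {1, 3, 5, 6, 8}  B2 = {1, 5, 6, 7, 8}  B3 = {1, 4, 5, 6, 8}  B4 = {1, 2, 5, 6, 8}
Tree: B1–B2, B2–B3, B3–B4

The largest bag has 5 vertices, giving width 4; this decomposition certifies tw(G) ≤ 4. For the lower bound: the 5 vertex sets {3,8}, {6,7}, {1,4}, {5}, {2} are disjoint, each induces a connected subgraph, and every pair is joined by at least one edge of G. Contracting each set to a single vertex therefore yields K_{5} as a minor, and since treewidth is minor-monotone, tw(G) ≥ tw(K_{5}) = 4. Hence tw(G) = 4 exactly.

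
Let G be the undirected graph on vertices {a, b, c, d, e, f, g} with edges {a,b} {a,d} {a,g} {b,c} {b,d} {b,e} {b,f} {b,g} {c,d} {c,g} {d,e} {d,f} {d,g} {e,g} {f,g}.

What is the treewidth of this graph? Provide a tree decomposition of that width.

Treewidth 3.
One such decomposition:
Bags: B1 = {b, c, d, g}  B2 = {a, b, d, g}  B3 = {b, d, e, g}  B4 = {b, d, f, g}
Tree: B1–B2, B1–B3, B3–B4

Every bag has size at most 4, so the width is 4 − 1 = 3 and tw(G) ≤ 3. For the lower bound, the 4 vertices {b, d, e, g} are pairwise adjacent, and any tree decomposition puts a clique entirely inside one bag — forcing width ≥ 3. Combining the bounds, tw(G) = 3.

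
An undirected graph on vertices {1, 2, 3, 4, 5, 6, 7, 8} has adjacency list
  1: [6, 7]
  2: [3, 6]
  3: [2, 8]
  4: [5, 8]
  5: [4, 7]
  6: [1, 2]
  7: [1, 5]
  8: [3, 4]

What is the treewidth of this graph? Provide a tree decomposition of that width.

Every bag has size at most 3, so the width is 3 − 1 = 2 and tw(G) ≤ 2. Since 8–4–5–7–1–6–2–3–8 is a cycle in G, G is not acyclic. Forests are exactly the graphs of treewidth ≤ 1, so tw(G) ≥ 2. Therefore the treewidth is 2.

Treewidth 2.
Bags: B1 = {4, 5, 8}  B2 = {5, 7, 8}  B3 = {1, 7, 8}  B4 = {1, 6, 8}  B5 = {2, 6, 8}  B6 = {2, 3, 8}
Tree: B1–B2, B2–B3, B3–B4, B4–B5, B5–B6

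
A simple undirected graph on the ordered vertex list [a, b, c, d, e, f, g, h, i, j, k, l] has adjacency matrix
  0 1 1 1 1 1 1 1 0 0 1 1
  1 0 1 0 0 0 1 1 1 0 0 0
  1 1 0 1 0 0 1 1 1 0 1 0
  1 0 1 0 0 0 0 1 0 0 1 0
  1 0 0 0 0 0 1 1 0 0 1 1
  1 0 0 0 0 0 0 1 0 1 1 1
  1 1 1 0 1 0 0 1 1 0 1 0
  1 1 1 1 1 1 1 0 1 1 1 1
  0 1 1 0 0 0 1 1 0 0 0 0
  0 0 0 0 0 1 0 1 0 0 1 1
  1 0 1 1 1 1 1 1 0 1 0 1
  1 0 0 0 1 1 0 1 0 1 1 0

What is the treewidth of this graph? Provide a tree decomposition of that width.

The largest bag has 5 vertices, giving width 4; this decomposition certifies tw(G) ≤ 4. On the other hand G contains the 5-clique {f, h, j, k, l}. A clique must lie in a single bag of any decomposition, so no decomposition can have width below 4. Combining the bounds, tw(G) = 4.

Treewidth 4.
One such decomposition:
Bags: B1 = {a, e, g, h, k}  B2 = {a, e, h, k, l}  B3 = {a, c, g, h, k}  B4 = {a, f, h, k, l}  B5 = {a, b, c, g, h}  B6 = {f, h, j, k, l}  B7 = {b, c, g, h, i}  B8 = {a, c, d, h, k}
Tree: B1–B2, B1–B3, B2–B4, B3–B5, B4–B6, B5–B7, B3–B8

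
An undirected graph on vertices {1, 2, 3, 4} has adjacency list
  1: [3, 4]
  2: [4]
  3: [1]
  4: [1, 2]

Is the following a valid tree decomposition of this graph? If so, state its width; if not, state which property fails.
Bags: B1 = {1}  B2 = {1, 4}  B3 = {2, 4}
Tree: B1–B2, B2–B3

No — vertex 3 appears in no bag.

A tree decomposition must satisfy three properties: every vertex lies in some bag; for every edge, both endpoints lie together in some bag; and for every vertex, the bags containing it form a connected subtree. Here vertex 3 appears in no bag, so the decomposition is invalid.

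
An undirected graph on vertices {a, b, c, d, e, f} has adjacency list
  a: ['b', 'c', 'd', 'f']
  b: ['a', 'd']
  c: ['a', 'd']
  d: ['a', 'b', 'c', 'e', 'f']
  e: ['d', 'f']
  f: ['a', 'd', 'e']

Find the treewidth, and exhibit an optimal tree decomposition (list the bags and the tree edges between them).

Every bag has size at most 3, so the width is 3 − 1 = 2 and tw(G) ≤ 2. Conversely, {d, e, f} is a clique of size 3, and the vertices of any clique must share a bag in every tree decomposition; so some bag has ≥ 3 vertices and tw(G) ≥ 2. Hence tw(G) = 2 exactly.

Treewidth 2.
Bags: B1 = {a, c, d}  B2 = {a, d, f}  B3 = {d, e, f}  B4 = {a, b, d}
Tree: B1–B2, B2–B3, B1–B4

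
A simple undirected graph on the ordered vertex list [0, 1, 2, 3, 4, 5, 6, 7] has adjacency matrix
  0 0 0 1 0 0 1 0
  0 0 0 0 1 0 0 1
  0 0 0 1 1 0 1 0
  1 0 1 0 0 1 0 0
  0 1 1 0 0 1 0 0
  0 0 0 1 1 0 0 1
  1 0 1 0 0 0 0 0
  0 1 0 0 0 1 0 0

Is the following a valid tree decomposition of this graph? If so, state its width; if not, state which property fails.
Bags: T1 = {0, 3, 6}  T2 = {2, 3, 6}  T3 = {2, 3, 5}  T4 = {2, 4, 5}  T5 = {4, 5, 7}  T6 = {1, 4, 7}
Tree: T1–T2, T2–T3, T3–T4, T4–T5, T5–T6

Yes; width 2.

Vertex coverage: the bags together contain {0, 1, 2, 3, 4, 5, 6, 7}, the full vertex set. Edge coverage: each edge of G has both endpoints in at least one bag. Running intersection: for every vertex, the bags containing it form a connected subtree. All three properties hold, so this is a valid tree decomposition of width max|bag| − 1 = 2, and hence tw(G) ≤ 2.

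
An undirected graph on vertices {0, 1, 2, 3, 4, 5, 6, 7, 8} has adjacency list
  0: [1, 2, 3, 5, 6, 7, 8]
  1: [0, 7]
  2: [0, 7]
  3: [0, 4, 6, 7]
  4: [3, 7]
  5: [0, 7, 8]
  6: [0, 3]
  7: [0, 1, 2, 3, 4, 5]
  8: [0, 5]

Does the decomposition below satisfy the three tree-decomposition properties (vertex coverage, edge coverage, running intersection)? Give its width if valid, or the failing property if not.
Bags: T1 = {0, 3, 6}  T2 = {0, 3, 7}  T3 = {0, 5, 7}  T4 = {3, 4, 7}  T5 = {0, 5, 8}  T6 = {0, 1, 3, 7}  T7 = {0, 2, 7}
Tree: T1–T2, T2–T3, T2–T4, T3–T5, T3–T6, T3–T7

No — bags containing vertex 3 are not connected in the tree.

A tree decomposition must satisfy three properties: every vertex lies in some bag; for every edge, both endpoints lie together in some bag; and for every vertex, the bags containing it form a connected subtree. Here bags containing vertex 3 are not connected in the tree, so the decomposition is invalid.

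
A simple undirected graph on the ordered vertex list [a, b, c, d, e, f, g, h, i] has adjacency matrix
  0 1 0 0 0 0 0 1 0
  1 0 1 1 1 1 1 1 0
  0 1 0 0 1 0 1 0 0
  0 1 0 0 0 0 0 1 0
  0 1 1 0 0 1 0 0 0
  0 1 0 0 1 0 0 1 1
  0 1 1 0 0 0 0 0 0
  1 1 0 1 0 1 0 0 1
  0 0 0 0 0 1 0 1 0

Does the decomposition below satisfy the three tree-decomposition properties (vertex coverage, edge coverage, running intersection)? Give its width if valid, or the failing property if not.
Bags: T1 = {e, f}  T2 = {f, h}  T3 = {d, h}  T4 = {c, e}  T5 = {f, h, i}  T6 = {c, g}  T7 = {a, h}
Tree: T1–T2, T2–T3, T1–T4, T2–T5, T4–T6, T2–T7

A tree decomposition must satisfy three properties: every vertex lies in some bag; for every edge, both endpoints lie together in some bag; and for every vertex, the bags containing it form a connected subtree. Here vertex b appears in no bag, so the decomposition is invalid.

No — vertex b appears in no bag.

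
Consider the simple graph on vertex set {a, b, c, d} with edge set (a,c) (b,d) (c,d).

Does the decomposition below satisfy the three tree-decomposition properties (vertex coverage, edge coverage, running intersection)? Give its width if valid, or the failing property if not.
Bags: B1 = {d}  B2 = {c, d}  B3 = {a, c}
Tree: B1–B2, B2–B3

A tree decomposition must satisfy three properties: every vertex lies in some bag; for every edge, both endpoints lie together in some bag; and for every vertex, the bags containing it form a connected subtree. Here vertex b appears in no bag, so the decomposition is invalid.

No — vertex b appears in no bag.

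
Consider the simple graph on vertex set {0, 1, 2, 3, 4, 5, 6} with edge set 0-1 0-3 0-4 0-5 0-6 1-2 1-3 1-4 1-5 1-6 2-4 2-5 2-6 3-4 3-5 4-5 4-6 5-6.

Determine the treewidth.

4

A width-4 tree decomposition is:
Bags: B1 = {0, 1, 3, 4, 5}  B2 = {0, 1, 4, 5, 6}  B3 = {1, 2, 4, 5, 6}
Tree: B1–B2, B2–B3
Every bag has size at most 5, so the width is 5 − 1 = 4 and tw(G) ≤ 4. On the other hand G contains the 5-clique {0, 1, 3, 4, 5}. A clique must lie in a single bag of any decomposition, so no decomposition can have width below 4. The upper and lower bounds meet at 4, so that is the treewidth.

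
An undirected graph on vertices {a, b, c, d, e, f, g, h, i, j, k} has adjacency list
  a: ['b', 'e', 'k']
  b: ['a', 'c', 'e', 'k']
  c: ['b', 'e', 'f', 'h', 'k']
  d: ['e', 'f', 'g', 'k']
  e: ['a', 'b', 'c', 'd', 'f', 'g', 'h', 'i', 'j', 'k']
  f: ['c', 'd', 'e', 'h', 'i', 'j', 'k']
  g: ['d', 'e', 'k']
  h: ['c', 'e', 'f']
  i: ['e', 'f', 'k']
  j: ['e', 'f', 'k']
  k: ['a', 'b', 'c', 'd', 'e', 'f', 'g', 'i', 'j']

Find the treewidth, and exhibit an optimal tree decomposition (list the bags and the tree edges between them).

Treewidth 3.
Bags: B1 = {d, e, f, k}  B2 = {c, e, f, k}  B3 = {e, f, j, k}  B4 = {c, e, f, h}  B5 = {b, c, e, k}  B6 = {e, f, i, k}  B7 = {d, e, g, k}  B8 = {a, b, e, k}
Tree: B1–B2, B2–B3, B2–B4, B2–B5, B2–B6, B1–B7, B5–B8

The largest bag has 4 vertices, giving width 3; this decomposition certifies tw(G) ≤ 3. For the lower bound, the 4 vertices {c, e, f, h} are pairwise adjacent, and any tree decomposition puts a clique entirely inside one bag — forcing width ≥ 3. The upper and lower bounds meet at 3, so that is the treewidth.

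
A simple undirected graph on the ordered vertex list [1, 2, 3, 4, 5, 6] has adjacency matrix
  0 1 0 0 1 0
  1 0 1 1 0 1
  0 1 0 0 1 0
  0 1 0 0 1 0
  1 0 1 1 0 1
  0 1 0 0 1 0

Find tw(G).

A width-2 tree decomposition is:
Bags: B1 = {2, 3, 5}  B2 = {1, 2, 5}  B3 = {2, 5, 6}  B4 = {2, 4, 5}
Tree: B1–B2, B2–B3, B3–B4
The largest bag has 3 vertices, giving width 2; this decomposition certifies tw(G) ≤ 2. The edges 2–3–5–1–2 form a cycle, so G is not a tree and its treewidth is at least 2. Hence tw(G) = 2 exactly.

2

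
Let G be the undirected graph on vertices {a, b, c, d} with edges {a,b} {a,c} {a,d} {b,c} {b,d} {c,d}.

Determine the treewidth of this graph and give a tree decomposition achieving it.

With just one bag of size 4, the width is 4 − 1 = 3, so tw(G) ≤ 3. On the other hand G contains the 4-clique {a, b, c, d}. A clique must lie in a single bag of any decomposition, so no decomposition can have width below 3. Hence tw(G) = 3 exactly.

Treewidth 3.
One such decomposition:
Bags: B1 = {a, b, c, d}
Tree: (single bag)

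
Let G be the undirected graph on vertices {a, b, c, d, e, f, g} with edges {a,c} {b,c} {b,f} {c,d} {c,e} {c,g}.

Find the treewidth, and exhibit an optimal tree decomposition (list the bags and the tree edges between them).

Each bag holds 2 vertices, so the decomposition has width 1, which upper-bounds the treewidth. Since G has at least one edge (e.g. c–a), it is not an edgeless graph, so tw(G) ≥ 1. Therefore the treewidth is 1.

Treewidth 1.
Bags: B1 = {a, c}  B2 = {b, c}  B3 = {c, e}  B4 = {c, g}  B5 = {c, d}  B6 = {b, f}
Tree: B1–B2, B1–B3, B3–B4, B2–B5, B2–B6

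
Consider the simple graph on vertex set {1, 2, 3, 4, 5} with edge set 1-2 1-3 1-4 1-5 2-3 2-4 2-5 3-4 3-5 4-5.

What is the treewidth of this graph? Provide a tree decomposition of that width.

With just one bag of size 5, the width is 5 − 1 = 4, so tw(G) ≤ 4. For the lower bound, the 5 vertices {1, 2, 3, 4, 5} are pairwise adjacent, and any tree decomposition puts a clique entirely inside one bag — forcing width ≥ 4. Hence tw(G) = 4 exactly.

Treewidth 4.
One optimal decomposition is:
Bags: B1 = {1, 2, 3, 4, 5}
Tree: (single bag)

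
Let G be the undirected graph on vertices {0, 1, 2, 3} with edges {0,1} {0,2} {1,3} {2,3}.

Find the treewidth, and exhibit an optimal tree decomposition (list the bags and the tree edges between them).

Treewidth 2.
One optimal decomposition is:
Bags: B1 = {0, 1, 3}  B2 = {0, 2, 3}
Tree: B1–B2

Each bag holds 3 vertices, so the decomposition has width 2, which upper-bounds the treewidth. The edges 3–1–0–2–3 form a cycle, so G is not a tree and its treewidth is at least 2. Hence tw(G) = 2 exactly.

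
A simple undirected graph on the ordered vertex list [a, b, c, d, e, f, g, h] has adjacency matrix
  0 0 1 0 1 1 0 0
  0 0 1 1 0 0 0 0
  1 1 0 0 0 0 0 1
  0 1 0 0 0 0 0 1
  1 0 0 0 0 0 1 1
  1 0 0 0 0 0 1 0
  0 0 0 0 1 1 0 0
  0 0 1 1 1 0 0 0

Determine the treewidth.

2

A width-2 tree decomposition is:
Bags: B1 = {a, f, g}  B2 = {a, e, g}  B3 = {a, c, e}  B4 = {c, e, h}  B5 = {b, c, h}  B6 = {b, d, h}
Tree: B1–B2, B2–B3, B3–B4, B4–B5, B5–B6
Every bag has size at most 3, so the width is 3 − 1 = 2 and tw(G) ≤ 2. Since f–g–e–a–f is a cycle in G, G is not acyclic. Forests are exactly the graphs of treewidth ≤ 1, so tw(G) ≥ 2. Therefore the treewidth is 2.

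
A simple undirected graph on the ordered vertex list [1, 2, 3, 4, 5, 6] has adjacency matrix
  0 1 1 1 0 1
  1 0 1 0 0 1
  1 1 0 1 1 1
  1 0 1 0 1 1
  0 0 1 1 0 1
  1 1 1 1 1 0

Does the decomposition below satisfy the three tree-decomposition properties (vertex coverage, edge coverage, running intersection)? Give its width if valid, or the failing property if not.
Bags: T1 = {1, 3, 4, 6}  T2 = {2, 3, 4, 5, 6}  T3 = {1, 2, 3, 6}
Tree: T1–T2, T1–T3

A tree decomposition must satisfy three properties: every vertex lies in some bag; for every edge, both endpoints lie together in some bag; and for every vertex, the bags containing it form a connected subtree. Here bags containing vertex 2 are not connected in the tree, so the decomposition is invalid.

No — bags containing vertex 2 are not connected in the tree.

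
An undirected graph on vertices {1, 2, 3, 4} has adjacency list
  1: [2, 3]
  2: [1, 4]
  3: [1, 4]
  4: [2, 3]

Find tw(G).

2

A width-2 tree decomposition is:
Bags: B1 = {1, 2, 4}  B2 = {1, 3, 4}
Tree: B1–B2
The largest bag has 3 vertices, giving width 2; this decomposition certifies tw(G) ≤ 2. For the lower bound, G contains the cycle 4–2–1–3–4, so G is not a forest; only forests have treewidth ≤ 1, hence tw(G) ≥ 2. The upper and lower bounds meet at 2, so that is the treewidth.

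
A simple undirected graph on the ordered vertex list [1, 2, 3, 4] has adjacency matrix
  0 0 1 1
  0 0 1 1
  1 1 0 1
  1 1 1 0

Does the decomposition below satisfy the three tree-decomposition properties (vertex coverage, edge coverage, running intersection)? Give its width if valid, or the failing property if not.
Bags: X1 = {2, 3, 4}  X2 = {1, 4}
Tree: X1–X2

A tree decomposition must satisfy three properties: every vertex lies in some bag; for every edge, both endpoints lie together in some bag; and for every vertex, the bags containing it form a connected subtree. Here edge (3,1) lies in no bag, so the decomposition is invalid.

No — edge (3,1) lies in no bag.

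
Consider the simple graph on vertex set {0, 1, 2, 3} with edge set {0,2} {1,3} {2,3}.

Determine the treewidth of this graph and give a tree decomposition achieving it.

Every bag has size at most 2, so the width is 2 − 1 = 1 and tw(G) ≤ 1. Since G has at least one edge (e.g. 3–2), it is not an edgeless graph, so tw(G) ≥ 1. Combining the bounds, tw(G) = 1.

Treewidth 1.
One optimal decomposition is:
Bags: B1 = {2, 3}  B2 = {1, 3}  B3 = {0, 2}
Tree: B1–B2, B1–B3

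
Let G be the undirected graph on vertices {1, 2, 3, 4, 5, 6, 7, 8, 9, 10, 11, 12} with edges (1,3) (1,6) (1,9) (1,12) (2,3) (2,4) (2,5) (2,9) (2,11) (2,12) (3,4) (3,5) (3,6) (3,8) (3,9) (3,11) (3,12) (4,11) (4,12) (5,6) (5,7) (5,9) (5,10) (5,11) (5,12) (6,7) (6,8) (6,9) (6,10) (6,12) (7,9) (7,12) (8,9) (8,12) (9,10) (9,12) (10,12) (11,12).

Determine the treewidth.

4

A width-4 tree decomposition is:
Bags: B1 = {3, 5, 6, 9, 12}  B2 = {1, 3, 6, 9, 12}  B3 = {2, 3, 5, 9, 12}  B4 = {3, 6, 8, 9, 12}  B5 = {2, 3, 5, 11, 12}  B6 = {5, 6, 7, 9, 12}  B7 = {2, 3, 4, 11, 12}  B8 = {5, 6, 9, 10, 12}
Tree: B1–B2, B1–B3, B2–B4, B3–B5, B1–B6, B5–B7, B1–B8
Each bag holds 5 vertices, so the decomposition has width 4, which upper-bounds the treewidth. For the lower bound, the 5 vertices {5, 6, 9, 10, 12} are pairwise adjacent, and any tree decomposition puts a clique entirely inside one bag — forcing width ≥ 4. The upper and lower bounds meet at 4, so that is the treewidth.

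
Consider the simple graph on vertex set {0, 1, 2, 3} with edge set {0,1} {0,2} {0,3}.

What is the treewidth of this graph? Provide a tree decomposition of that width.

Each bag holds 2 vertices, so the decomposition has width 1, which upper-bounds the treewidth. Since G has at least one edge (e.g. 3–0), it is not an edgeless graph, so tw(G) ≥ 1. The upper and lower bounds meet at 1, so that is the treewidth.

Treewidth 1.
Bags: B1 = {0, 3}  B2 = {0, 2}  B3 = {0, 1}
Tree: B1–B2, B2–B3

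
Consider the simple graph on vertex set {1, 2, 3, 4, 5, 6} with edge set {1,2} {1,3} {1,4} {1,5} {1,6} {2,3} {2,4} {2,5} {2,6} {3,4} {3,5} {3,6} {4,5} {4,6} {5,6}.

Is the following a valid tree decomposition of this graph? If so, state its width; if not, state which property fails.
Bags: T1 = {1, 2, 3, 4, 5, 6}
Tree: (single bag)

Yes; width 5.

Checking the three conditions: (i) the bags cover all of {1, 2, 3, 4, 5, 6}; (ii) for each edge, some bag contains both endpoints; (iii) the bags containing any fixed vertex form a subtree. All hold, so the decomposition is valid with width 6 − 1 = 5.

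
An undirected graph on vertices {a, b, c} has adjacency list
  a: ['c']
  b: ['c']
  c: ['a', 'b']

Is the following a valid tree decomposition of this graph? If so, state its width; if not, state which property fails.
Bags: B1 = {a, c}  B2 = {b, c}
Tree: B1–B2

Vertex coverage: the bags together contain {a, b, c}, the full vertex set. Edge coverage: each edge of G has both endpoints in at least one bag. Running intersection: for every vertex, the bags containing it form a connected subtree. All three properties hold, so this is a valid tree decomposition of width max|bag| − 1 = 1, and hence tw(G) ≤ 1.

Yes; width 1.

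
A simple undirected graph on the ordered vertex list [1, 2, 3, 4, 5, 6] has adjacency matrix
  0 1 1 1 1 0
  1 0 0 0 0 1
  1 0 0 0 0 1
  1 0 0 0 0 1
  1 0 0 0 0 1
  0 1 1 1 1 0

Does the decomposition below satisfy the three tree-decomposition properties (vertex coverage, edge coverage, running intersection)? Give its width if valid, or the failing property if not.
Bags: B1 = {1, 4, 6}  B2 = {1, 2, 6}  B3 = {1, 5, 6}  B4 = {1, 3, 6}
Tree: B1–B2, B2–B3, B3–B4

Yes; width 2.

Every vertex of G appears in some bag (union = {1, 2, 3, 4, 5, 6}); every edge is covered by a bag; and for each vertex v the set of bags containing v is connected in the bag tree. The decomposition is therefore valid. The largest bag has 3 vertices, so the width is 2.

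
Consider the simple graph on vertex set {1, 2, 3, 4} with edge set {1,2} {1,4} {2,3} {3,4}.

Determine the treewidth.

A width-2 tree decomposition is:
Bags: B1 = {1, 3, 4}  B2 = {1, 2, 3}
Tree: B1–B2
Each bag holds 3 vertices, so the decomposition has width 2, which upper-bounds the treewidth. The edges 1–4–3–2–1 form a cycle, so G is not a tree and its treewidth is at least 2. Hence tw(G) = 2 exactly.

2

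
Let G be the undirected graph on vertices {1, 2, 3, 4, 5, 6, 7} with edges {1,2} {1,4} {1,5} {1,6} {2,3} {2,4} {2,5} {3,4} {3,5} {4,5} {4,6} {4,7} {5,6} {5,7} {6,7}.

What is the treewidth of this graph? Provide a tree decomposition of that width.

Treewidth 3.
One such decomposition:
Bags: B1 = {1, 2, 4, 5}  B2 = {1, 4, 5, 6}  B3 = {2, 3, 4, 5}  B4 = {4, 5, 6, 7}
Tree: B1–B2, B1–B3, B2–B4

The largest bag has 4 vertices, giving width 3; this decomposition certifies tw(G) ≤ 3. Conversely, {1, 2, 4, 5} is a clique of size 4, and the vertices of any clique must share a bag in every tree decomposition; so some bag has ≥ 4 vertices and tw(G) ≥ 3. Combining the bounds, tw(G) = 3.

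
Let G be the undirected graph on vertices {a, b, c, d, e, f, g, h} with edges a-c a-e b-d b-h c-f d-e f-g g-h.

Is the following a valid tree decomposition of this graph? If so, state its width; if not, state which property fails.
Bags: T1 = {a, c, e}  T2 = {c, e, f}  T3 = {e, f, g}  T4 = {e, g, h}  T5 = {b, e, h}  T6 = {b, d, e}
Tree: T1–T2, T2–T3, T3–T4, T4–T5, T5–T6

Yes; width 2.

Vertex coverage: the bags together contain {a, b, c, d, e, f, g, h}, the full vertex set. Edge coverage: each edge of G has both endpoints in at least one bag. Running intersection: for every vertex, the bags containing it form a connected subtree. All three properties hold, so this is a valid tree decomposition of width max|bag| − 1 = 2, and hence tw(G) ≤ 2.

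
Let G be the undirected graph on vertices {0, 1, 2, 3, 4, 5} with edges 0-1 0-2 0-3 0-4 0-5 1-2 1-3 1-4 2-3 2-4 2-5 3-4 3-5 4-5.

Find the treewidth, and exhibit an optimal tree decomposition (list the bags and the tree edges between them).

Treewidth 4.
Bags: B1 = {0, 1, 2, 3, 4}  B2 = {0, 2, 3, 4, 5}
Tree: B1–B2

Each bag holds 5 vertices, so the decomposition has width 4, which upper-bounds the treewidth. For the lower bound, the 5 vertices {0, 1, 2, 3, 4} are pairwise adjacent, and any tree decomposition puts a clique entirely inside one bag — forcing width ≥ 4. Combining the bounds, tw(G) = 4.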